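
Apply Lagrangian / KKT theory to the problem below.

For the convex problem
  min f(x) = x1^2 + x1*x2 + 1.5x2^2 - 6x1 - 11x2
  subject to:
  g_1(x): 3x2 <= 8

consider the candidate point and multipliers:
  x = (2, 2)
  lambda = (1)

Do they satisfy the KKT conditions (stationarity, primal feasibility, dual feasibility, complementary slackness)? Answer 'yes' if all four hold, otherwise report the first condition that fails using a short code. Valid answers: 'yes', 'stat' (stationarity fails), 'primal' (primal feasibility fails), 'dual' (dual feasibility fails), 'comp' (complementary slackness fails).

Gradient of f: grad f(x) = Q x + c = (0, -3)
Constraint values g_i(x) = a_i^T x - b_i:
  g_1((2, 2)) = -2
Stationarity residual: grad f(x) + sum_i lambda_i a_i = (0, 0)
  -> stationarity OK
Primal feasibility (all g_i <= 0): OK
Dual feasibility (all lambda_i >= 0): OK
Complementary slackness (lambda_i * g_i(x) = 0 for all i): FAILS

Verdict: the first failing condition is complementary_slackness -> comp.

comp


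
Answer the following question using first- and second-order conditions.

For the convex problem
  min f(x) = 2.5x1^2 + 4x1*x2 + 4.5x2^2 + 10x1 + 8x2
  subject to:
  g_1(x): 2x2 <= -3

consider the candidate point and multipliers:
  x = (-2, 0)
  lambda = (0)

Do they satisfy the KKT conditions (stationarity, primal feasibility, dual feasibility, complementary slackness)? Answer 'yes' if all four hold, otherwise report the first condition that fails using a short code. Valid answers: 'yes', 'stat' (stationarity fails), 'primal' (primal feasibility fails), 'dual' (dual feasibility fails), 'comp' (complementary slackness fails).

Gradient of f: grad f(x) = Q x + c = (0, 0)
Constraint values g_i(x) = a_i^T x - b_i:
  g_1((-2, 0)) = 3
Stationarity residual: grad f(x) + sum_i lambda_i a_i = (0, 0)
  -> stationarity OK
Primal feasibility (all g_i <= 0): FAILS
Dual feasibility (all lambda_i >= 0): OK
Complementary slackness (lambda_i * g_i(x) = 0 for all i): OK

Verdict: the first failing condition is primal_feasibility -> primal.

primal


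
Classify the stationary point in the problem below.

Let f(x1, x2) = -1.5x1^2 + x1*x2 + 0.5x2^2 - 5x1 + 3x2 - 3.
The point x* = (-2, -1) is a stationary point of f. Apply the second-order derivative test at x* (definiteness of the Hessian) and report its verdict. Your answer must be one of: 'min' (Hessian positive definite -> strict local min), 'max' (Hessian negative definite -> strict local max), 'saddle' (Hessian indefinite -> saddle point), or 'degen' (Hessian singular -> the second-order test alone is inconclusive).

Compute the Hessian H = grad^2 f:
  H = [[-3, 1], [1, 1]]
Verify stationarity: grad f(x*) = H x* + g = (0, 0).
Eigenvalues of H: -3.2361, 1.2361.
Eigenvalues have mixed signs, so H is indefinite -> x* is a saddle point.

saddle


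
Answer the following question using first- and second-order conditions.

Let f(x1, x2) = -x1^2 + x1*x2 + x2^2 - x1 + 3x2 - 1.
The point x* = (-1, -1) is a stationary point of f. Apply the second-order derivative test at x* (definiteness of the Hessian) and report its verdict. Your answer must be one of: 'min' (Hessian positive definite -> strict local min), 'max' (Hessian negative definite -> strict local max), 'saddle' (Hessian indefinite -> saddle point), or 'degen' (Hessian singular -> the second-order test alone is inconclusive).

Compute the Hessian H = grad^2 f:
  H = [[-2, 1], [1, 2]]
Verify stationarity: grad f(x*) = H x* + g = (0, 0).
Eigenvalues of H: -2.2361, 2.2361.
Eigenvalues have mixed signs, so H is indefinite -> x* is a saddle point.

saddle


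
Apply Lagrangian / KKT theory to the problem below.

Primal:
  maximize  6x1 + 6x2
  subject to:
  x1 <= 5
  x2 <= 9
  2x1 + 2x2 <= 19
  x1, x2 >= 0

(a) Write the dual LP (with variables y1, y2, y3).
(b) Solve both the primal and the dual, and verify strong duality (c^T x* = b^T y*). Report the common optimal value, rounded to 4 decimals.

The standard primal-dual pair for 'max c^T x s.t. A x <= b, x >= 0' is:
  Dual:  min b^T y  s.t.  A^T y >= c,  y >= 0.

So the dual LP is:
  minimize  5y1 + 9y2 + 19y3
  subject to:
    y1 + 2y3 >= 6
    y2 + 2y3 >= 6
    y1, y2, y3 >= 0

Solving the primal: x* = (0.5, 9).
  primal value c^T x* = 57.
Solving the dual: y* = (0, 0, 3).
  dual value b^T y* = 57.
Strong duality: c^T x* = b^T y*. Confirmed.

57


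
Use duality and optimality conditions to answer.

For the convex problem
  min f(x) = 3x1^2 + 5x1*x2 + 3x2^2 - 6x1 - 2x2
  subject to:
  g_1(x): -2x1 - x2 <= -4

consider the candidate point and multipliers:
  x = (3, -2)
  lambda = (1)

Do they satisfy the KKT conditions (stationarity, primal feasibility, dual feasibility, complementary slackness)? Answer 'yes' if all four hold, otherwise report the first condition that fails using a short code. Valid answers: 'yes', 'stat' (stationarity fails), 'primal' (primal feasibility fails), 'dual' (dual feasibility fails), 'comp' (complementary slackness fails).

Gradient of f: grad f(x) = Q x + c = (2, 1)
Constraint values g_i(x) = a_i^T x - b_i:
  g_1((3, -2)) = 0
Stationarity residual: grad f(x) + sum_i lambda_i a_i = (0, 0)
  -> stationarity OK
Primal feasibility (all g_i <= 0): OK
Dual feasibility (all lambda_i >= 0): OK
Complementary slackness (lambda_i * g_i(x) = 0 for all i): OK

Verdict: yes, KKT holds.

yes


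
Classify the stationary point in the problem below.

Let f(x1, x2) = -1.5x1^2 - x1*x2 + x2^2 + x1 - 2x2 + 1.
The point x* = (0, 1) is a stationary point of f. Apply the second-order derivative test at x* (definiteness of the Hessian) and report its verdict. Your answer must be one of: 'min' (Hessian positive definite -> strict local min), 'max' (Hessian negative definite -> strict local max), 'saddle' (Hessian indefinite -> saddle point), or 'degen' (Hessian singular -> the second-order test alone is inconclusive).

Compute the Hessian H = grad^2 f:
  H = [[-3, -1], [-1, 2]]
Verify stationarity: grad f(x*) = H x* + g = (0, 0).
Eigenvalues of H: -3.1926, 2.1926.
Eigenvalues have mixed signs, so H is indefinite -> x* is a saddle point.

saddle


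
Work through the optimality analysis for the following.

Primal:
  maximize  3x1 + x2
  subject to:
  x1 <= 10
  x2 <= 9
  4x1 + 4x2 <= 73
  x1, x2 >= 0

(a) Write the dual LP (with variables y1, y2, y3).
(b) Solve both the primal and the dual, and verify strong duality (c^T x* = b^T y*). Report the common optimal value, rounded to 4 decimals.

The standard primal-dual pair for 'max c^T x s.t. A x <= b, x >= 0' is:
  Dual:  min b^T y  s.t.  A^T y >= c,  y >= 0.

So the dual LP is:
  minimize  10y1 + 9y2 + 73y3
  subject to:
    y1 + 4y3 >= 3
    y2 + 4y3 >= 1
    y1, y2, y3 >= 0

Solving the primal: x* = (10, 8.25).
  primal value c^T x* = 38.25.
Solving the dual: y* = (2, 0, 0.25).
  dual value b^T y* = 38.25.
Strong duality: c^T x* = b^T y*. Confirmed.

38.25


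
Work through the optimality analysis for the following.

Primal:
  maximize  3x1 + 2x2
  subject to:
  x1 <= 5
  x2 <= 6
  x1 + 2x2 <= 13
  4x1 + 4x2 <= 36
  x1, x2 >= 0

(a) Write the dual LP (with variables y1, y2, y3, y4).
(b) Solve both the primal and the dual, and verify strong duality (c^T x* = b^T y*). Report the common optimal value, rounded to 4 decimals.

The standard primal-dual pair for 'max c^T x s.t. A x <= b, x >= 0' is:
  Dual:  min b^T y  s.t.  A^T y >= c,  y >= 0.

So the dual LP is:
  minimize  5y1 + 6y2 + 13y3 + 36y4
  subject to:
    y1 + y3 + 4y4 >= 3
    y2 + 2y3 + 4y4 >= 2
    y1, y2, y3, y4 >= 0

Solving the primal: x* = (5, 4).
  primal value c^T x* = 23.
Solving the dual: y* = (1, 0, 0, 0.5).
  dual value b^T y* = 23.
Strong duality: c^T x* = b^T y*. Confirmed.

23


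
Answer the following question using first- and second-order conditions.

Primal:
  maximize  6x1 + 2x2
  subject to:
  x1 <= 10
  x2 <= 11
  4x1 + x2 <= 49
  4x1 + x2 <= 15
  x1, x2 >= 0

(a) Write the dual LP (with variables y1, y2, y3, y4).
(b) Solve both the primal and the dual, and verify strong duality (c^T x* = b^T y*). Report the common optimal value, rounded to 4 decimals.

The standard primal-dual pair for 'max c^T x s.t. A x <= b, x >= 0' is:
  Dual:  min b^T y  s.t.  A^T y >= c,  y >= 0.

So the dual LP is:
  minimize  10y1 + 11y2 + 49y3 + 15y4
  subject to:
    y1 + 4y3 + 4y4 >= 6
    y2 + y3 + y4 >= 2
    y1, y2, y3, y4 >= 0

Solving the primal: x* = (1, 11).
  primal value c^T x* = 28.
Solving the dual: y* = (0, 0.5, 0, 1.5).
  dual value b^T y* = 28.
Strong duality: c^T x* = b^T y*. Confirmed.

28


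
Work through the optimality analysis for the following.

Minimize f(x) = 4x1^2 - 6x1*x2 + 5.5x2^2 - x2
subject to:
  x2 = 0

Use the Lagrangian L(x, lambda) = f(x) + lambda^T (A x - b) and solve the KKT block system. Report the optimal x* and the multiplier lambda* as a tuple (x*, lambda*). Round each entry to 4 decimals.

Form the Lagrangian:
  L(x, lambda) = (1/2) x^T Q x + c^T x + lambda^T (A x - b)
Stationarity (grad_x L = 0): Q x + c + A^T lambda = 0.
Primal feasibility: A x = b.

This gives the KKT block system:
  [ Q   A^T ] [ x     ]   [-c ]
  [ A    0  ] [ lambda ] = [ b ]

Solving the linear system:
  x*      = (0, 0)
  lambda* = (1)
  f(x*)   = 0

x* = (0, 0), lambda* = (1)


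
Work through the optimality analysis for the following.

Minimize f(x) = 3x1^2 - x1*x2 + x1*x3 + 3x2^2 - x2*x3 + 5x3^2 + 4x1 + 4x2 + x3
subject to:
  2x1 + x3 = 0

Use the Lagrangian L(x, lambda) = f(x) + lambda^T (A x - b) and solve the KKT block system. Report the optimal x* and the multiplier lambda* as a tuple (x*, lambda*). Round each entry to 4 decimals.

Form the Lagrangian:
  L(x, lambda) = (1/2) x^T Q x + c^T x + lambda^T (A x - b)
Stationarity (grad_x L = 0): Q x + c + A^T lambda = 0.
Primal feasibility: A x = b.

This gives the KKT block system:
  [ Q   A^T ] [ x     ]   [-c ]
  [ A    0  ] [ lambda ] = [ b ]

Solving the linear system:
  x*      = (-0.0319, -0.6614, 0.0637)
  lambda* = (-2.2669)
  f(x*)   = -1.3546

x* = (-0.0319, -0.6614, 0.0637), lambda* = (-2.2669)


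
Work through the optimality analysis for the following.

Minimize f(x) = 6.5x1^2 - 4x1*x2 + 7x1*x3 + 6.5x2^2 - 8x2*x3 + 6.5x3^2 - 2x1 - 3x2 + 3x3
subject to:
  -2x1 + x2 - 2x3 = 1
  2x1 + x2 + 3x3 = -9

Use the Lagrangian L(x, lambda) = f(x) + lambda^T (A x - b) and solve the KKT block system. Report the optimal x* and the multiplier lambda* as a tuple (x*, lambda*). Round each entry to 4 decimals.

Form the Lagrangian:
  L(x, lambda) = (1/2) x^T Q x + c^T x + lambda^T (A x - b)
Stationarity (grad_x L = 0): Q x + c + A^T lambda = 0.
Primal feasibility: A x = b.

This gives the KKT block system:
  [ Q   A^T ] [ x     ]   [-c ]
  [ A    0  ] [ lambda ] = [ b ]

Solving the linear system:
  x*      = (1.0765, -2.5694, -2.8612)
  lambda* = (9.4703, 8.3484)
  f(x*)   = 31.3187

x* = (1.0765, -2.5694, -2.8612), lambda* = (9.4703, 8.3484)


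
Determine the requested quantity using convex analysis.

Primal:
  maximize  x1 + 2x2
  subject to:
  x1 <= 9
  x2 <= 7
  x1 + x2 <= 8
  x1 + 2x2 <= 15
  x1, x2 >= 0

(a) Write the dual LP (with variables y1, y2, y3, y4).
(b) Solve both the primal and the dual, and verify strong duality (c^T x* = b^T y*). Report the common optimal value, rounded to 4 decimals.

The standard primal-dual pair for 'max c^T x s.t. A x <= b, x >= 0' is:
  Dual:  min b^T y  s.t.  A^T y >= c,  y >= 0.

So the dual LP is:
  minimize  9y1 + 7y2 + 8y3 + 15y4
  subject to:
    y1 + y3 + y4 >= 1
    y2 + y3 + 2y4 >= 2
    y1, y2, y3, y4 >= 0

Solving the primal: x* = (1, 7).
  primal value c^T x* = 15.
Solving the dual: y* = (0, 1, 1, 0).
  dual value b^T y* = 15.
Strong duality: c^T x* = b^T y*. Confirmed.

15


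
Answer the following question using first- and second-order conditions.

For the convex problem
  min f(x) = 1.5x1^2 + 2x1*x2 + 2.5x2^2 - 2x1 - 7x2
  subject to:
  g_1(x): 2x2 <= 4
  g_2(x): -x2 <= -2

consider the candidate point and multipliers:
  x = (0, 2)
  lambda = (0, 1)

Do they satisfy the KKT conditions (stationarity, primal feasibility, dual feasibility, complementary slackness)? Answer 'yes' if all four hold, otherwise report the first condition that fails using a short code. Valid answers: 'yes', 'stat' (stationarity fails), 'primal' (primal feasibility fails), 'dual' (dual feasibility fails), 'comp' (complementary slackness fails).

Gradient of f: grad f(x) = Q x + c = (2, 3)
Constraint values g_i(x) = a_i^T x - b_i:
  g_1((0, 2)) = 0
  g_2((0, 2)) = 0
Stationarity residual: grad f(x) + sum_i lambda_i a_i = (2, 2)
  -> stationarity FAILS
Primal feasibility (all g_i <= 0): OK
Dual feasibility (all lambda_i >= 0): OK
Complementary slackness (lambda_i * g_i(x) = 0 for all i): OK

Verdict: the first failing condition is stationarity -> stat.

stat


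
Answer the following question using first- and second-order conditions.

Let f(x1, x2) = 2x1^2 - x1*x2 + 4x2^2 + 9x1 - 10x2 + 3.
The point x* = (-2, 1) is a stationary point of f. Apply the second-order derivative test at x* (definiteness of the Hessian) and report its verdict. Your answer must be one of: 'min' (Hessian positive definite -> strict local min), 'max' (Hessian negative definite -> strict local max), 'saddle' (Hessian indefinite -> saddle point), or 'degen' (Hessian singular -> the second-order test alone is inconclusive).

Compute the Hessian H = grad^2 f:
  H = [[4, -1], [-1, 8]]
Verify stationarity: grad f(x*) = H x* + g = (0, 0).
Eigenvalues of H: 3.7639, 8.2361.
Both eigenvalues > 0, so H is positive definite -> x* is a strict local min.

min


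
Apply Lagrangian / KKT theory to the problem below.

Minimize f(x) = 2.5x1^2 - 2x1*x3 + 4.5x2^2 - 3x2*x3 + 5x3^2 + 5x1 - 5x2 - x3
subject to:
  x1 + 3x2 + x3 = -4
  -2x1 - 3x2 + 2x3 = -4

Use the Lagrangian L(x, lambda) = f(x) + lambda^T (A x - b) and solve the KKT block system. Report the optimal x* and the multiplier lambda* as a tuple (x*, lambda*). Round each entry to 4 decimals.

Form the Lagrangian:
  L(x, lambda) = (1/2) x^T Q x + c^T x + lambda^T (A x - b)
Stationarity (grad_x L = 0): Q x + c + A^T lambda = 0.
Primal feasibility: A x = b.

This gives the KKT block system:
  [ Q   A^T ] [ x     ]   [-c ]
  [ A    0  ] [ lambda ] = [ b ]

Solving the linear system:
  x*      = (-0.2687, -0.325, -2.7562)
  lambda* = (8.9403, 9.0547)
  f(x*)   = 37.5091

x* = (-0.2687, -0.325, -2.7562), lambda* = (8.9403, 9.0547)


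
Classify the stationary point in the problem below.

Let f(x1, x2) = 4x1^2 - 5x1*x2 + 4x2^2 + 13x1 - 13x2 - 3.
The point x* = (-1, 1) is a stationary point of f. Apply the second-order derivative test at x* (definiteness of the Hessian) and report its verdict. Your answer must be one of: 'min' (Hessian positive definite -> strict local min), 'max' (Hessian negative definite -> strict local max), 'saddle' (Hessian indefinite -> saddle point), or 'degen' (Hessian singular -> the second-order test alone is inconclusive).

Compute the Hessian H = grad^2 f:
  H = [[8, -5], [-5, 8]]
Verify stationarity: grad f(x*) = H x* + g = (0, 0).
Eigenvalues of H: 3, 13.
Both eigenvalues > 0, so H is positive definite -> x* is a strict local min.

min


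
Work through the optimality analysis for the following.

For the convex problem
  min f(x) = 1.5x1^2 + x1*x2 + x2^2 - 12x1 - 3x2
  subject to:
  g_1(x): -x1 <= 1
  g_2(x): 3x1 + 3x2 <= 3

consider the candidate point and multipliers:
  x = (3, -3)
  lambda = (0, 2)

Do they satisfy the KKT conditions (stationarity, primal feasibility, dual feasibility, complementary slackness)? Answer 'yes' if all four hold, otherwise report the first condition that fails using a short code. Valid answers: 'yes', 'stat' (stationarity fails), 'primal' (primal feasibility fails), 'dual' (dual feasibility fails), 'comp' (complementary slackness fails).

Gradient of f: grad f(x) = Q x + c = (-6, -6)
Constraint values g_i(x) = a_i^T x - b_i:
  g_1((3, -3)) = -4
  g_2((3, -3)) = -3
Stationarity residual: grad f(x) + sum_i lambda_i a_i = (0, 0)
  -> stationarity OK
Primal feasibility (all g_i <= 0): OK
Dual feasibility (all lambda_i >= 0): OK
Complementary slackness (lambda_i * g_i(x) = 0 for all i): FAILS

Verdict: the first failing condition is complementary_slackness -> comp.

comp


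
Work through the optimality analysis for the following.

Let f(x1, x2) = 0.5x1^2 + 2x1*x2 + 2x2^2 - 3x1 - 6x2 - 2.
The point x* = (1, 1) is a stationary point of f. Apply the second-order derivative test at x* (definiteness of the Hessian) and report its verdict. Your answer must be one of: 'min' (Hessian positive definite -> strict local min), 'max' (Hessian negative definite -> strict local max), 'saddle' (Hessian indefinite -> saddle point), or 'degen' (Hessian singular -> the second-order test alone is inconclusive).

Compute the Hessian H = grad^2 f:
  H = [[1, 2], [2, 4]]
Verify stationarity: grad f(x*) = H x* + g = (0, 0).
Eigenvalues of H: 0, 5.
H has a zero eigenvalue (singular; positive semidefinite but not definite), so H is neither positive definite, negative definite, nor indefinite. The second-order test alone is inconclusive -> degen.
(Indeed, f is constant along the null direction of H through x*, so x* is not a strict local extremum.)

degen


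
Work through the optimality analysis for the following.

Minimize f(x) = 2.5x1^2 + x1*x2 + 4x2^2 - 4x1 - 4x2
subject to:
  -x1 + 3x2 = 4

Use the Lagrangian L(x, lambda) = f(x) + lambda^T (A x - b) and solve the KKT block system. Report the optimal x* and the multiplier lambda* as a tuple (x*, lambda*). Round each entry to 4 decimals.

Form the Lagrangian:
  L(x, lambda) = (1/2) x^T Q x + c^T x + lambda^T (A x - b)
Stationarity (grad_x L = 0): Q x + c + A^T lambda = 0.
Primal feasibility: A x = b.

This gives the KKT block system:
  [ Q   A^T ] [ x     ]   [-c ]
  [ A    0  ] [ lambda ] = [ b ]

Solving the linear system:
  x*      = (0.0678, 1.3559)
  lambda* = (-2.3051)
  f(x*)   = 1.7627

x* = (0.0678, 1.3559), lambda* = (-2.3051)


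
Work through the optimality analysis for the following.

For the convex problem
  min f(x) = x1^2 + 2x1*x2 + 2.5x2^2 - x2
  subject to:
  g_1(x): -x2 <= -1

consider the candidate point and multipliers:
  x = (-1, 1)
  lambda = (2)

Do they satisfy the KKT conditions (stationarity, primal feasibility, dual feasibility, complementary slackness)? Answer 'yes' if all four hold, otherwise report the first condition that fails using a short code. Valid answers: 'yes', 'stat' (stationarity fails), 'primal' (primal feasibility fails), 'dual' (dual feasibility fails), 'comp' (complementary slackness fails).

Gradient of f: grad f(x) = Q x + c = (0, 2)
Constraint values g_i(x) = a_i^T x - b_i:
  g_1((-1, 1)) = 0
Stationarity residual: grad f(x) + sum_i lambda_i a_i = (0, 0)
  -> stationarity OK
Primal feasibility (all g_i <= 0): OK
Dual feasibility (all lambda_i >= 0): OK
Complementary slackness (lambda_i * g_i(x) = 0 for all i): OK

Verdict: yes, KKT holds.

yes


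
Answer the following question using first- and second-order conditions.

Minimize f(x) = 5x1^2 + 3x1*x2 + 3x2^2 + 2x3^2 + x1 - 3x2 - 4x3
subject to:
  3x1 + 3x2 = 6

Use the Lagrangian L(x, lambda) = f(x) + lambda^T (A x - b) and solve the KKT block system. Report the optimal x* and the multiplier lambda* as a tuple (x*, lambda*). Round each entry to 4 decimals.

Form the Lagrangian:
  L(x, lambda) = (1/2) x^T Q x + c^T x + lambda^T (A x - b)
Stationarity (grad_x L = 0): Q x + c + A^T lambda = 0.
Primal feasibility: A x = b.

This gives the KKT block system:
  [ Q   A^T ] [ x     ]   [-c ]
  [ A    0  ] [ lambda ] = [ b ]

Solving the linear system:
  x*      = (0.2, 1.8, 1)
  lambda* = (-2.8)
  f(x*)   = 3.8

x* = (0.2, 1.8, 1), lambda* = (-2.8)


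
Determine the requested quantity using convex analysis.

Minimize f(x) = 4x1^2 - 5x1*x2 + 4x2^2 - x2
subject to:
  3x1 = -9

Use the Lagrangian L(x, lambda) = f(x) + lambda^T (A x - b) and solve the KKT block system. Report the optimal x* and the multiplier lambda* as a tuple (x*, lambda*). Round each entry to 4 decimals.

Form the Lagrangian:
  L(x, lambda) = (1/2) x^T Q x + c^T x + lambda^T (A x - b)
Stationarity (grad_x L = 0): Q x + c + A^T lambda = 0.
Primal feasibility: A x = b.

This gives the KKT block system:
  [ Q   A^T ] [ x     ]   [-c ]
  [ A    0  ] [ lambda ] = [ b ]

Solving the linear system:
  x*      = (-3, -1.75)
  lambda* = (5.0833)
  f(x*)   = 23.75

x* = (-3, -1.75), lambda* = (5.0833)


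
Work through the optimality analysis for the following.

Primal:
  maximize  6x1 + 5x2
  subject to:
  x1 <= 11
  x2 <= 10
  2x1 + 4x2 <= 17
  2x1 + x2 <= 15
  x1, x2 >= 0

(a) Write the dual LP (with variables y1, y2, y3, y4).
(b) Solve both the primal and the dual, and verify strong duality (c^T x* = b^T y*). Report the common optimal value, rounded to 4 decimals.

The standard primal-dual pair for 'max c^T x s.t. A x <= b, x >= 0' is:
  Dual:  min b^T y  s.t.  A^T y >= c,  y >= 0.

So the dual LP is:
  minimize  11y1 + 10y2 + 17y3 + 15y4
  subject to:
    y1 + 2y3 + 2y4 >= 6
    y2 + 4y3 + y4 >= 5
    y1, y2, y3, y4 >= 0

Solving the primal: x* = (7.1667, 0.6667).
  primal value c^T x* = 46.3333.
Solving the dual: y* = (0, 0, 0.6667, 2.3333).
  dual value b^T y* = 46.3333.
Strong duality: c^T x* = b^T y*. Confirmed.

46.3333


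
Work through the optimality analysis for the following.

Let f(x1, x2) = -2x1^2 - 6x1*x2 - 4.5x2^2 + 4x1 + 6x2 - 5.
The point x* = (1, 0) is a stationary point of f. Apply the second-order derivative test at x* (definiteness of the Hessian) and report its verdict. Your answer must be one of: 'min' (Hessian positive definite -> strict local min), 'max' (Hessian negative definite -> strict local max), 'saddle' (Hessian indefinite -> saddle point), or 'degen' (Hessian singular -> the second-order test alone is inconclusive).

Compute the Hessian H = grad^2 f:
  H = [[-4, -6], [-6, -9]]
Verify stationarity: grad f(x*) = H x* + g = (0, 0).
Eigenvalues of H: -13, 0.
H has a zero eigenvalue (singular; negative semidefinite but not definite), so H is neither positive definite, negative definite, nor indefinite. The second-order test alone is inconclusive -> degen.
(Indeed, f is constant along the null direction of H through x*, so x* is not a strict local extremum.)

degen


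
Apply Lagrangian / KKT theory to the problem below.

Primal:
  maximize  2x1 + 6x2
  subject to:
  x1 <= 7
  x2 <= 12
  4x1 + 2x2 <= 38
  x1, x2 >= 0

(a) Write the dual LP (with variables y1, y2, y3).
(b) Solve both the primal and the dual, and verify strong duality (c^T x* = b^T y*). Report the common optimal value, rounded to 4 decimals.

The standard primal-dual pair for 'max c^T x s.t. A x <= b, x >= 0' is:
  Dual:  min b^T y  s.t.  A^T y >= c,  y >= 0.

So the dual LP is:
  minimize  7y1 + 12y2 + 38y3
  subject to:
    y1 + 4y3 >= 2
    y2 + 2y3 >= 6
    y1, y2, y3 >= 0

Solving the primal: x* = (3.5, 12).
  primal value c^T x* = 79.
Solving the dual: y* = (0, 5, 0.5).
  dual value b^T y* = 79.
Strong duality: c^T x* = b^T y*. Confirmed.

79


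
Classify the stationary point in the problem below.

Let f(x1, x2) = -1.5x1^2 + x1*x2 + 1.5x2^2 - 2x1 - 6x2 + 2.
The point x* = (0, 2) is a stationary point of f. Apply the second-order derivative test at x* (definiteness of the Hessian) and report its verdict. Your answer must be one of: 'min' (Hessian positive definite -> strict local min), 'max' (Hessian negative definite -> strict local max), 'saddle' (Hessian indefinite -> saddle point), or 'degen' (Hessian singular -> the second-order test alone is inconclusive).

Compute the Hessian H = grad^2 f:
  H = [[-3, 1], [1, 3]]
Verify stationarity: grad f(x*) = H x* + g = (0, 0).
Eigenvalues of H: -3.1623, 3.1623.
Eigenvalues have mixed signs, so H is indefinite -> x* is a saddle point.

saddle


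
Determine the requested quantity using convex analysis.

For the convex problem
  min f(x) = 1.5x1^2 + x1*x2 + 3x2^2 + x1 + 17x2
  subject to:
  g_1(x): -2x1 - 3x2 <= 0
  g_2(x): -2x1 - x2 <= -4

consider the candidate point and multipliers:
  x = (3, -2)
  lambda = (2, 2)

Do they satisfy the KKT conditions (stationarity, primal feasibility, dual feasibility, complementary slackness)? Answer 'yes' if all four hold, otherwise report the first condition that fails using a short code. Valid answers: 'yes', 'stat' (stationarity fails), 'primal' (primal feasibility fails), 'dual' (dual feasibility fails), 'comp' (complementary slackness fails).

Gradient of f: grad f(x) = Q x + c = (8, 8)
Constraint values g_i(x) = a_i^T x - b_i:
  g_1((3, -2)) = 0
  g_2((3, -2)) = 0
Stationarity residual: grad f(x) + sum_i lambda_i a_i = (0, 0)
  -> stationarity OK
Primal feasibility (all g_i <= 0): OK
Dual feasibility (all lambda_i >= 0): OK
Complementary slackness (lambda_i * g_i(x) = 0 for all i): OK

Verdict: yes, KKT holds.

yes


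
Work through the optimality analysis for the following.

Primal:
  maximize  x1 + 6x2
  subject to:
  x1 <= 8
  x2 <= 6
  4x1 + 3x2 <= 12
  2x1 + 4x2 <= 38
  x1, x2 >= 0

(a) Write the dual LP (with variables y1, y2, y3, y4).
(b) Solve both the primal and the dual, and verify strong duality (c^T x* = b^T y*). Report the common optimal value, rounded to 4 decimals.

The standard primal-dual pair for 'max c^T x s.t. A x <= b, x >= 0' is:
  Dual:  min b^T y  s.t.  A^T y >= c,  y >= 0.

So the dual LP is:
  minimize  8y1 + 6y2 + 12y3 + 38y4
  subject to:
    y1 + 4y3 + 2y4 >= 1
    y2 + 3y3 + 4y4 >= 6
    y1, y2, y3, y4 >= 0

Solving the primal: x* = (0, 4).
  primal value c^T x* = 24.
Solving the dual: y* = (0, 0, 2, 0).
  dual value b^T y* = 24.
Strong duality: c^T x* = b^T y*. Confirmed.

24


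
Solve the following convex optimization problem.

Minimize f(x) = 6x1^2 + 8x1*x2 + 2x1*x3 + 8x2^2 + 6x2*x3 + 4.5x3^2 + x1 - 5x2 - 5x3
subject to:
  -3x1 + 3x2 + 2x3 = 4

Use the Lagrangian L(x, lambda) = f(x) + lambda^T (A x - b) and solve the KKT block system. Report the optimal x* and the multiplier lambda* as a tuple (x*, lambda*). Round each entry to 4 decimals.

Form the Lagrangian:
  L(x, lambda) = (1/2) x^T Q x + c^T x + lambda^T (A x - b)
Stationarity (grad_x L = 0): Q x + c + A^T lambda = 0.
Primal feasibility: A x = b.

This gives the KKT block system:
  [ Q   A^T ] [ x     ]   [-c ]
  [ A    0  ] [ lambda ] = [ b ]

Solving the linear system:
  x*      = (-0.5599, 0.4932, 0.4203)
  lambda* = (-0.3111)
  f(x*)   = -1.9416

x* = (-0.5599, 0.4932, 0.4203), lambda* = (-0.3111)


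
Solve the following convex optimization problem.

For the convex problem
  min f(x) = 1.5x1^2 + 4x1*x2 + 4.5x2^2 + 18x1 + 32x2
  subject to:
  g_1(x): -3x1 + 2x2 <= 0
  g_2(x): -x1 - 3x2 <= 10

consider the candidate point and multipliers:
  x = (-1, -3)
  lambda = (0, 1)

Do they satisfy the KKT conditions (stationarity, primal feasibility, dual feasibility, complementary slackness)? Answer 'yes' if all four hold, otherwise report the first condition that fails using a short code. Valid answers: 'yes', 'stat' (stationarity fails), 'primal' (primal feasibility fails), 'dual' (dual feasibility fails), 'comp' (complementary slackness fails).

Gradient of f: grad f(x) = Q x + c = (3, 1)
Constraint values g_i(x) = a_i^T x - b_i:
  g_1((-1, -3)) = -3
  g_2((-1, -3)) = 0
Stationarity residual: grad f(x) + sum_i lambda_i a_i = (2, -2)
  -> stationarity FAILS
Primal feasibility (all g_i <= 0): OK
Dual feasibility (all lambda_i >= 0): OK
Complementary slackness (lambda_i * g_i(x) = 0 for all i): OK

Verdict: the first failing condition is stationarity -> stat.

stat


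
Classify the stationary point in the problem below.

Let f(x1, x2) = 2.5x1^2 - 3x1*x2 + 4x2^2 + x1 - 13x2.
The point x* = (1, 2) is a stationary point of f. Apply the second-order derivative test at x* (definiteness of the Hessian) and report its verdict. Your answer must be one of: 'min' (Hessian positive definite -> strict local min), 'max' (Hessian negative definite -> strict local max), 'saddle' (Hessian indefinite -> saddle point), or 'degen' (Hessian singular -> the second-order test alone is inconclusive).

Compute the Hessian H = grad^2 f:
  H = [[5, -3], [-3, 8]]
Verify stationarity: grad f(x*) = H x* + g = (0, 0).
Eigenvalues of H: 3.1459, 9.8541.
Both eigenvalues > 0, so H is positive definite -> x* is a strict local min.

min


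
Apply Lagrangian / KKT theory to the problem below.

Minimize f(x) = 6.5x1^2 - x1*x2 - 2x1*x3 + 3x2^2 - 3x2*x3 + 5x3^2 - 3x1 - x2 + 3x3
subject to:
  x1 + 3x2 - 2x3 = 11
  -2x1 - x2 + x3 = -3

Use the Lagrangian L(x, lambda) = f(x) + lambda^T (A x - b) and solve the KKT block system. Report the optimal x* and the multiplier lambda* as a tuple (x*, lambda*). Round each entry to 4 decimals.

Form the Lagrangian:
  L(x, lambda) = (1/2) x^T Q x + c^T x + lambda^T (A x - b)
Stationarity (grad_x L = 0): Q x + c + A^T lambda = 0.
Primal feasibility: A x = b.

This gives the KKT block system:
  [ Q   A^T ] [ x     ]   [-c ]
  [ A    0  ] [ lambda ] = [ b ]

Solving the linear system:
  x*      = (-0.4826, 3.5522, -0.4129)
  lambda* = (-11.2139, -11.607)
  f(x*)   = 42.5945

x* = (-0.4826, 3.5522, -0.4129), lambda* = (-11.2139, -11.607)


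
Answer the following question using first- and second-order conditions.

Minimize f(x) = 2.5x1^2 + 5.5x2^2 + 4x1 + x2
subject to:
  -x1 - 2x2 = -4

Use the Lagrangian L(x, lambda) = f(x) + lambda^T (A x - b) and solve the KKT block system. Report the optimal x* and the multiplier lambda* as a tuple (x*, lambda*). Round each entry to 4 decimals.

Form the Lagrangian:
  L(x, lambda) = (1/2) x^T Q x + c^T x + lambda^T (A x - b)
Stationarity (grad_x L = 0): Q x + c + A^T lambda = 0.
Primal feasibility: A x = b.

This gives the KKT block system:
  [ Q   A^T ] [ x     ]   [-c ]
  [ A    0  ] [ lambda ] = [ b ]

Solving the linear system:
  x*      = (0.9677, 1.5161)
  lambda* = (8.8387)
  f(x*)   = 20.371

x* = (0.9677, 1.5161), lambda* = (8.8387)


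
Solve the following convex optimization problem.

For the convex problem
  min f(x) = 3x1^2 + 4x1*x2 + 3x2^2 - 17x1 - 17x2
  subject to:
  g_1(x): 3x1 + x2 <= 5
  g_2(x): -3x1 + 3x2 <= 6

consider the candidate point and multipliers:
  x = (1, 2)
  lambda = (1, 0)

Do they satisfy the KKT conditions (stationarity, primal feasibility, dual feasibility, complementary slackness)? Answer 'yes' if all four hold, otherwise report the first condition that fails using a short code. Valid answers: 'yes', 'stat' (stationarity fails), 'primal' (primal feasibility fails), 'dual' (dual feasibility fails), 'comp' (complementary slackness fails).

Gradient of f: grad f(x) = Q x + c = (-3, -1)
Constraint values g_i(x) = a_i^T x - b_i:
  g_1((1, 2)) = 0
  g_2((1, 2)) = -3
Stationarity residual: grad f(x) + sum_i lambda_i a_i = (0, 0)
  -> stationarity OK
Primal feasibility (all g_i <= 0): OK
Dual feasibility (all lambda_i >= 0): OK
Complementary slackness (lambda_i * g_i(x) = 0 for all i): OK

Verdict: yes, KKT holds.

yes


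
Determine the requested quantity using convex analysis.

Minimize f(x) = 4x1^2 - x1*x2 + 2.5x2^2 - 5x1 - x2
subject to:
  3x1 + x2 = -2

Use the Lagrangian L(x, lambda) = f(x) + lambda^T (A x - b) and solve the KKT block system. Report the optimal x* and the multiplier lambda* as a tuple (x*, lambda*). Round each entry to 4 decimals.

Form the Lagrangian:
  L(x, lambda) = (1/2) x^T Q x + c^T x + lambda^T (A x - b)
Stationarity (grad_x L = 0): Q x + c + A^T lambda = 0.
Primal feasibility: A x = b.

This gives the KKT block system:
  [ Q   A^T ] [ x     ]   [-c ]
  [ A    0  ] [ lambda ] = [ b ]

Solving the linear system:
  x*      = (-0.5085, -0.4746)
  lambda* = (2.8644)
  f(x*)   = 4.3729

x* = (-0.5085, -0.4746), lambda* = (2.8644)


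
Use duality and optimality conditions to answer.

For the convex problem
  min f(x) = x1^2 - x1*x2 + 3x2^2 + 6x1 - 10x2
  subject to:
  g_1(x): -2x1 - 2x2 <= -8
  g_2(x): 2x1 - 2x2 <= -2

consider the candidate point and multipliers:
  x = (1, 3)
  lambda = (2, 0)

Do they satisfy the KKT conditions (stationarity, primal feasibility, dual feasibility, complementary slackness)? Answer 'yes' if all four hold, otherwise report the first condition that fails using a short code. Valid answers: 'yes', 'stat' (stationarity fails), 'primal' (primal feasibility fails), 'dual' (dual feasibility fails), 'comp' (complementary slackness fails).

Gradient of f: grad f(x) = Q x + c = (5, 7)
Constraint values g_i(x) = a_i^T x - b_i:
  g_1((1, 3)) = 0
  g_2((1, 3)) = -2
Stationarity residual: grad f(x) + sum_i lambda_i a_i = (1, 3)
  -> stationarity FAILS
Primal feasibility (all g_i <= 0): OK
Dual feasibility (all lambda_i >= 0): OK
Complementary slackness (lambda_i * g_i(x) = 0 for all i): OK

Verdict: the first failing condition is stationarity -> stat.

stat


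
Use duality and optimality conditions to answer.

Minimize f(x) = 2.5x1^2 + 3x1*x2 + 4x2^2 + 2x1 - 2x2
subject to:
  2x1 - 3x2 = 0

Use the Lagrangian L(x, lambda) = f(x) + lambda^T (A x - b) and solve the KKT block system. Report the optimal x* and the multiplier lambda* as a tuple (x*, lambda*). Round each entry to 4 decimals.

Form the Lagrangian:
  L(x, lambda) = (1/2) x^T Q x + c^T x + lambda^T (A x - b)
Stationarity (grad_x L = 0): Q x + c + A^T lambda = 0.
Primal feasibility: A x = b.

This gives the KKT block system:
  [ Q   A^T ] [ x     ]   [-c ]
  [ A    0  ] [ lambda ] = [ b ]

Solving the linear system:
  x*      = (-0.0531, -0.0354)
  lambda* = (-0.8142)
  f(x*)   = -0.0177

x* = (-0.0531, -0.0354), lambda* = (-0.8142)


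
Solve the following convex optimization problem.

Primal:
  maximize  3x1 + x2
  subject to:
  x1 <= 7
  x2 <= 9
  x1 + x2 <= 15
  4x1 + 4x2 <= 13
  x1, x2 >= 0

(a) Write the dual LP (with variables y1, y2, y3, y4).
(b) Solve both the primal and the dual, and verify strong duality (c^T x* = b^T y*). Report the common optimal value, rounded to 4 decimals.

The standard primal-dual pair for 'max c^T x s.t. A x <= b, x >= 0' is:
  Dual:  min b^T y  s.t.  A^T y >= c,  y >= 0.

So the dual LP is:
  minimize  7y1 + 9y2 + 15y3 + 13y4
  subject to:
    y1 + y3 + 4y4 >= 3
    y2 + y3 + 4y4 >= 1
    y1, y2, y3, y4 >= 0

Solving the primal: x* = (3.25, 0).
  primal value c^T x* = 9.75.
Solving the dual: y* = (0, 0, 0, 0.75).
  dual value b^T y* = 9.75.
Strong duality: c^T x* = b^T y*. Confirmed.

9.75


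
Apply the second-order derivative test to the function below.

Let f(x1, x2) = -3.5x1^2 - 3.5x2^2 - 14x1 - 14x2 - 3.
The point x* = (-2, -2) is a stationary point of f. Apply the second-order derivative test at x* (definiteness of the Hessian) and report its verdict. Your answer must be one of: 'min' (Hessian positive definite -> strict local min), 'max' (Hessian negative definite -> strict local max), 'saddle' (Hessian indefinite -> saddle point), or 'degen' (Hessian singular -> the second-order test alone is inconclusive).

Compute the Hessian H = grad^2 f:
  H = [[-7, 0], [0, -7]]
Verify stationarity: grad f(x*) = H x* + g = (0, 0).
Eigenvalues of H: -7, -7.
Both eigenvalues < 0, so H is negative definite -> x* is a strict local max.

max


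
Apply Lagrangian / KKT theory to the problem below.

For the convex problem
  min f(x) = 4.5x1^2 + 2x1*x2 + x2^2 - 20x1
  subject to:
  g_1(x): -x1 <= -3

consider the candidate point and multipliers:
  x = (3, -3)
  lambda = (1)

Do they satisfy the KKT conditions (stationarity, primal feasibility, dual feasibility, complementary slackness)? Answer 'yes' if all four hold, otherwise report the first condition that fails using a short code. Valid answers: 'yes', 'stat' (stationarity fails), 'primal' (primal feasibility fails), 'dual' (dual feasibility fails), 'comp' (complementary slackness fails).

Gradient of f: grad f(x) = Q x + c = (1, 0)
Constraint values g_i(x) = a_i^T x - b_i:
  g_1((3, -3)) = 0
Stationarity residual: grad f(x) + sum_i lambda_i a_i = (0, 0)
  -> stationarity OK
Primal feasibility (all g_i <= 0): OK
Dual feasibility (all lambda_i >= 0): OK
Complementary slackness (lambda_i * g_i(x) = 0 for all i): OK

Verdict: yes, KKT holds.

yes


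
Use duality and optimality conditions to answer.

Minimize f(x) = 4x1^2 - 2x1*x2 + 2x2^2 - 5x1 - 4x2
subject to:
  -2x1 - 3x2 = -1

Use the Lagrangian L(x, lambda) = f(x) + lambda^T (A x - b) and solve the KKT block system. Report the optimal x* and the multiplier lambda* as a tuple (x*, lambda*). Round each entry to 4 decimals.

Form the Lagrangian:
  L(x, lambda) = (1/2) x^T Q x + c^T x + lambda^T (A x - b)
Stationarity (grad_x L = 0): Q x + c + A^T lambda = 0.
Primal feasibility: A x = b.

This gives the KKT block system:
  [ Q   A^T ] [ x     ]   [-c ]
  [ A    0  ] [ lambda ] = [ b ]

Solving the linear system:
  x*      = (0.3125, 0.125)
  lambda* = (-1.375)
  f(x*)   = -1.7188

x* = (0.3125, 0.125), lambda* = (-1.375)


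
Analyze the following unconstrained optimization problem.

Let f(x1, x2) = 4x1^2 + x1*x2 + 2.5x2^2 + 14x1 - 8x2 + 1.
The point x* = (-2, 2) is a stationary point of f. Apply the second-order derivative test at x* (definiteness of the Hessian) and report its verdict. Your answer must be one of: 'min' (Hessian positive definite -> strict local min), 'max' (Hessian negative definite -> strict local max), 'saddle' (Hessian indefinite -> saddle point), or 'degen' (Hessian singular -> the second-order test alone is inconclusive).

Compute the Hessian H = grad^2 f:
  H = [[8, 1], [1, 5]]
Verify stationarity: grad f(x*) = H x* + g = (0, 0).
Eigenvalues of H: 4.6972, 8.3028.
Both eigenvalues > 0, so H is positive definite -> x* is a strict local min.

min


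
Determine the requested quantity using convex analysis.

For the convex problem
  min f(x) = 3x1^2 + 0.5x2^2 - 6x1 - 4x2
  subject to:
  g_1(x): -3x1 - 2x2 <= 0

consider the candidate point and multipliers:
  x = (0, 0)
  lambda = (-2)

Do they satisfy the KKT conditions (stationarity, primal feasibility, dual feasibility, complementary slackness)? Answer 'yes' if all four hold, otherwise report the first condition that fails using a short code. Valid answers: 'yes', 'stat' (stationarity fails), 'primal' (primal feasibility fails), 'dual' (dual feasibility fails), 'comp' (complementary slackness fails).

Gradient of f: grad f(x) = Q x + c = (-6, -4)
Constraint values g_i(x) = a_i^T x - b_i:
  g_1((0, 0)) = 0
Stationarity residual: grad f(x) + sum_i lambda_i a_i = (0, 0)
  -> stationarity OK
Primal feasibility (all g_i <= 0): OK
Dual feasibility (all lambda_i >= 0): FAILS
Complementary slackness (lambda_i * g_i(x) = 0 for all i): OK

Verdict: the first failing condition is dual_feasibility -> dual.

dual


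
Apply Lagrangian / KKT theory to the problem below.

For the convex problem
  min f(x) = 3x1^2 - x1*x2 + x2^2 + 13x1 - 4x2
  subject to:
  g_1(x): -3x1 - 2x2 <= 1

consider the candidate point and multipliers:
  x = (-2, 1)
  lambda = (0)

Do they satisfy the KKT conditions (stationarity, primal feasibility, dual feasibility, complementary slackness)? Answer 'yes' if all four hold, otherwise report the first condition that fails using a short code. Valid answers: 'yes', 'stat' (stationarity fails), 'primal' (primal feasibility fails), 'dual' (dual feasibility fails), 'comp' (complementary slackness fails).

Gradient of f: grad f(x) = Q x + c = (0, 0)
Constraint values g_i(x) = a_i^T x - b_i:
  g_1((-2, 1)) = 3
Stationarity residual: grad f(x) + sum_i lambda_i a_i = (0, 0)
  -> stationarity OK
Primal feasibility (all g_i <= 0): FAILS
Dual feasibility (all lambda_i >= 0): OK
Complementary slackness (lambda_i * g_i(x) = 0 for all i): OK

Verdict: the first failing condition is primal_feasibility -> primal.

primal


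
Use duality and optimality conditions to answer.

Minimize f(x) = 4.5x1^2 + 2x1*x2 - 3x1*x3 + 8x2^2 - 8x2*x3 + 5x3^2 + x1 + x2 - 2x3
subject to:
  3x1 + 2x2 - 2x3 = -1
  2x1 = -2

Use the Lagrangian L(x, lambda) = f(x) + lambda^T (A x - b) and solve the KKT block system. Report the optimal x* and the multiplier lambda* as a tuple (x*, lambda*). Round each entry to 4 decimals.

Form the Lagrangian:
  L(x, lambda) = (1/2) x^T Q x + c^T x + lambda^T (A x - b)
Stationarity (grad_x L = 0): Q x + c + A^T lambda = 0.
Primal feasibility: A x = b.

This gives the KKT block system:
  [ Q   A^T ] [ x     ]   [-c ]
  [ A    0  ] [ lambda ] = [ b ]

Solving the linear system:
  x*      = (-1, 0.2, -0.8)
  lambda* = (-4.3, 9.05)
  f(x*)   = 7.3

x* = (-1, 0.2, -0.8), lambda* = (-4.3, 9.05)


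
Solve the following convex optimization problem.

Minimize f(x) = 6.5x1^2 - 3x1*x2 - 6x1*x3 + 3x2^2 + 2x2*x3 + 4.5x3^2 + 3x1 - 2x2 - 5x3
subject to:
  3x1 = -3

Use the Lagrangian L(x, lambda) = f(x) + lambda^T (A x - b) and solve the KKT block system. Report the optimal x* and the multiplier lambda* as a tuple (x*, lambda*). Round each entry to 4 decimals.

Form the Lagrangian:
  L(x, lambda) = (1/2) x^T Q x + c^T x + lambda^T (A x - b)
Stationarity (grad_x L = 0): Q x + c + A^T lambda = 0.
Primal feasibility: A x = b.

This gives the KKT block system:
  [ Q   A^T ] [ x     ]   [-c ]
  [ A    0  ] [ lambda ] = [ b ]

Solving the linear system:
  x*      = (-1, -0.14, -0.08)
  lambda* = (3.0333)
  f(x*)   = 3.39

x* = (-1, -0.14, -0.08), lambda* = (3.0333)
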